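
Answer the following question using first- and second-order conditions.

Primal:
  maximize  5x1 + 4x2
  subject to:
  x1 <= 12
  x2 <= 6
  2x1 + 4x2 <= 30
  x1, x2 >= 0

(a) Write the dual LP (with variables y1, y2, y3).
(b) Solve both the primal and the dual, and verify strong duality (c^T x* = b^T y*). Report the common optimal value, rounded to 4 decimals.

The standard primal-dual pair for 'max c^T x s.t. A x <= b, x >= 0' is:
  Dual:  min b^T y  s.t.  A^T y >= c,  y >= 0.

So the dual LP is:
  minimize  12y1 + 6y2 + 30y3
  subject to:
    y1 + 2y3 >= 5
    y2 + 4y3 >= 4
    y1, y2, y3 >= 0

Solving the primal: x* = (12, 1.5).
  primal value c^T x* = 66.
Solving the dual: y* = (3, 0, 1).
  dual value b^T y* = 66.
Strong duality: c^T x* = b^T y*. Confirmed.

66


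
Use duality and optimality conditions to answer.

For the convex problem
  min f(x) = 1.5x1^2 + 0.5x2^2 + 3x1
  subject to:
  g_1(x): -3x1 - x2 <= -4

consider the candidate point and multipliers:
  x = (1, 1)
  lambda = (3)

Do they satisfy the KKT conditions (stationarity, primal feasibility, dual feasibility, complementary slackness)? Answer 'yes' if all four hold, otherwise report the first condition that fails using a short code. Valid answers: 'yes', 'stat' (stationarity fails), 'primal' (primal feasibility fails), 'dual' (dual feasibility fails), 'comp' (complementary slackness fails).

Gradient of f: grad f(x) = Q x + c = (6, 1)
Constraint values g_i(x) = a_i^T x - b_i:
  g_1((1, 1)) = 0
Stationarity residual: grad f(x) + sum_i lambda_i a_i = (-3, -2)
  -> stationarity FAILS
Primal feasibility (all g_i <= 0): OK
Dual feasibility (all lambda_i >= 0): OK
Complementary slackness (lambda_i * g_i(x) = 0 for all i): OK

Verdict: the first failing condition is stationarity -> stat.

stat


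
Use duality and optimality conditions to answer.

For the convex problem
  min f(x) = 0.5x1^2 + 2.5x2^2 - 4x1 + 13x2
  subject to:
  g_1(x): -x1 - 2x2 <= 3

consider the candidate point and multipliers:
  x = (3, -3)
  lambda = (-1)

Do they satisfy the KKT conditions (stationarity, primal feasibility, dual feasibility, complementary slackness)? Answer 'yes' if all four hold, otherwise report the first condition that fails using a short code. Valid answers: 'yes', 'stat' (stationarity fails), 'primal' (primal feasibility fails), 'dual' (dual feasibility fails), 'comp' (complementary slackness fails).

Gradient of f: grad f(x) = Q x + c = (-1, -2)
Constraint values g_i(x) = a_i^T x - b_i:
  g_1((3, -3)) = 0
Stationarity residual: grad f(x) + sum_i lambda_i a_i = (0, 0)
  -> stationarity OK
Primal feasibility (all g_i <= 0): OK
Dual feasibility (all lambda_i >= 0): FAILS
Complementary slackness (lambda_i * g_i(x) = 0 for all i): OK

Verdict: the first failing condition is dual_feasibility -> dual.

dual


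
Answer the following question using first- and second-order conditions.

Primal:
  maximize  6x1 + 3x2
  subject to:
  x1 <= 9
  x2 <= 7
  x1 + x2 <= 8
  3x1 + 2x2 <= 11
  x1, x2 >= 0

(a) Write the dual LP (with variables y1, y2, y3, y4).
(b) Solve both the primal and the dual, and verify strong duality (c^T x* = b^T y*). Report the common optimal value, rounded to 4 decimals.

The standard primal-dual pair for 'max c^T x s.t. A x <= b, x >= 0' is:
  Dual:  min b^T y  s.t.  A^T y >= c,  y >= 0.

So the dual LP is:
  minimize  9y1 + 7y2 + 8y3 + 11y4
  subject to:
    y1 + y3 + 3y4 >= 6
    y2 + y3 + 2y4 >= 3
    y1, y2, y3, y4 >= 0

Solving the primal: x* = (3.6667, 0).
  primal value c^T x* = 22.
Solving the dual: y* = (0, 0, 0, 2).
  dual value b^T y* = 22.
Strong duality: c^T x* = b^T y*. Confirmed.

22


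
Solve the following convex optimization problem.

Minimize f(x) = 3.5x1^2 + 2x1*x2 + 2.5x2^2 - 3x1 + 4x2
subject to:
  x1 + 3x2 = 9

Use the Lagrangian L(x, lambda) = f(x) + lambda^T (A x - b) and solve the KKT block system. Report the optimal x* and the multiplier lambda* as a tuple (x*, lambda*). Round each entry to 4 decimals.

Form the Lagrangian:
  L(x, lambda) = (1/2) x^T Q x + c^T x + lambda^T (A x - b)
Stationarity (grad_x L = 0): Q x + c + A^T lambda = 0.
Primal feasibility: A x = b.

This gives the KKT block system:
  [ Q   A^T ] [ x     ]   [-c ]
  [ A    0  ] [ lambda ] = [ b ]

Solving the linear system:
  x*      = (0.5357, 2.8214)
  lambda* = (-6.3929)
  f(x*)   = 33.6071

x* = (0.5357, 2.8214), lambda* = (-6.3929)


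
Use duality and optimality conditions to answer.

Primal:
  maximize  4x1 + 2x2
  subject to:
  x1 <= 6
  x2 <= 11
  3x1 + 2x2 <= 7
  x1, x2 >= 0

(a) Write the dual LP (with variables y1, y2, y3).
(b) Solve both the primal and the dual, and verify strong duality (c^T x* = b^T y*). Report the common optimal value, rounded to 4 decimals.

The standard primal-dual pair for 'max c^T x s.t. A x <= b, x >= 0' is:
  Dual:  min b^T y  s.t.  A^T y >= c,  y >= 0.

So the dual LP is:
  minimize  6y1 + 11y2 + 7y3
  subject to:
    y1 + 3y3 >= 4
    y2 + 2y3 >= 2
    y1, y2, y3 >= 0

Solving the primal: x* = (2.3333, 0).
  primal value c^T x* = 9.3333.
Solving the dual: y* = (0, 0, 1.3333).
  dual value b^T y* = 9.3333.
Strong duality: c^T x* = b^T y*. Confirmed.

9.3333


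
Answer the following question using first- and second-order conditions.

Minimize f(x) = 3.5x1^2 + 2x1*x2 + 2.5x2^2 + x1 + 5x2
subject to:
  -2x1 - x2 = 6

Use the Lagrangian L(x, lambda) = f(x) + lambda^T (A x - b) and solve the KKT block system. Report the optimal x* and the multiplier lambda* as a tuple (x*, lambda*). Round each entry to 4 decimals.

Form the Lagrangian:
  L(x, lambda) = (1/2) x^T Q x + c^T x + lambda^T (A x - b)
Stationarity (grad_x L = 0): Q x + c + A^T lambda = 0.
Primal feasibility: A x = b.

This gives the KKT block system:
  [ Q   A^T ] [ x     ]   [-c ]
  [ A    0  ] [ lambda ] = [ b ]

Solving the linear system:
  x*      = (-2.0526, -1.8947)
  lambda* = (-8.5789)
  f(x*)   = 19.9737

x* = (-2.0526, -1.8947), lambda* = (-8.5789)


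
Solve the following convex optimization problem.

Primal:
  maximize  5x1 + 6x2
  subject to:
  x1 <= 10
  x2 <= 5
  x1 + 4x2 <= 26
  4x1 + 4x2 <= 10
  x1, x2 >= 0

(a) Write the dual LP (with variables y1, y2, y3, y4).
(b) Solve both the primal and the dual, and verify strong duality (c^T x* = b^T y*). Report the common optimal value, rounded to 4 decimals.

The standard primal-dual pair for 'max c^T x s.t. A x <= b, x >= 0' is:
  Dual:  min b^T y  s.t.  A^T y >= c,  y >= 0.

So the dual LP is:
  minimize  10y1 + 5y2 + 26y3 + 10y4
  subject to:
    y1 + y3 + 4y4 >= 5
    y2 + 4y3 + 4y4 >= 6
    y1, y2, y3, y4 >= 0

Solving the primal: x* = (0, 2.5).
  primal value c^T x* = 15.
Solving the dual: y* = (0, 0, 0, 1.5).
  dual value b^T y* = 15.
Strong duality: c^T x* = b^T y*. Confirmed.

15


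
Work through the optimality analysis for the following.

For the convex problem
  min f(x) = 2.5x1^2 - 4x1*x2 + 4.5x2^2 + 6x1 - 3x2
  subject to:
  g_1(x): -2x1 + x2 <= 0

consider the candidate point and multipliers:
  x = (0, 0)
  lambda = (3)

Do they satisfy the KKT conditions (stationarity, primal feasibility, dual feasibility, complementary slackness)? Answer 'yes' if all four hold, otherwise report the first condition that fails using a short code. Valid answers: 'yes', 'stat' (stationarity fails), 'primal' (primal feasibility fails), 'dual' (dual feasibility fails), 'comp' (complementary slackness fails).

Gradient of f: grad f(x) = Q x + c = (6, -3)
Constraint values g_i(x) = a_i^T x - b_i:
  g_1((0, 0)) = 0
Stationarity residual: grad f(x) + sum_i lambda_i a_i = (0, 0)
  -> stationarity OK
Primal feasibility (all g_i <= 0): OK
Dual feasibility (all lambda_i >= 0): OK
Complementary slackness (lambda_i * g_i(x) = 0 for all i): OK

Verdict: yes, KKT holds.

yes


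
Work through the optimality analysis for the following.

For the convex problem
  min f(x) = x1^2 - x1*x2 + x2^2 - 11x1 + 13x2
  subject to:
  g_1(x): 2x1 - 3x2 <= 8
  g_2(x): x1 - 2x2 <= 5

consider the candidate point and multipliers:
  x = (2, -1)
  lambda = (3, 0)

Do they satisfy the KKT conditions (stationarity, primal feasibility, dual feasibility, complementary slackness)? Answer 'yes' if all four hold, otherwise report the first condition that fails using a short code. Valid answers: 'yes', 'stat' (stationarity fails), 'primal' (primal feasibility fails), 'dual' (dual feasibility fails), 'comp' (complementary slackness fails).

Gradient of f: grad f(x) = Q x + c = (-6, 9)
Constraint values g_i(x) = a_i^T x - b_i:
  g_1((2, -1)) = -1
  g_2((2, -1)) = -1
Stationarity residual: grad f(x) + sum_i lambda_i a_i = (0, 0)
  -> stationarity OK
Primal feasibility (all g_i <= 0): OK
Dual feasibility (all lambda_i >= 0): OK
Complementary slackness (lambda_i * g_i(x) = 0 for all i): FAILS

Verdict: the first failing condition is complementary_slackness -> comp.

comp


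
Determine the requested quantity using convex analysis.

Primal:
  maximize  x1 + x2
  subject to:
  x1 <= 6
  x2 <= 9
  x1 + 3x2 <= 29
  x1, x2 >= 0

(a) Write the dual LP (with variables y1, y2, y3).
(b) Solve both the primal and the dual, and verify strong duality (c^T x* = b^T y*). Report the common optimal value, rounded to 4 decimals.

The standard primal-dual pair for 'max c^T x s.t. A x <= b, x >= 0' is:
  Dual:  min b^T y  s.t.  A^T y >= c,  y >= 0.

So the dual LP is:
  minimize  6y1 + 9y2 + 29y3
  subject to:
    y1 + y3 >= 1
    y2 + 3y3 >= 1
    y1, y2, y3 >= 0

Solving the primal: x* = (6, 7.6667).
  primal value c^T x* = 13.6667.
Solving the dual: y* = (0.6667, 0, 0.3333).
  dual value b^T y* = 13.6667.
Strong duality: c^T x* = b^T y*. Confirmed.

13.6667


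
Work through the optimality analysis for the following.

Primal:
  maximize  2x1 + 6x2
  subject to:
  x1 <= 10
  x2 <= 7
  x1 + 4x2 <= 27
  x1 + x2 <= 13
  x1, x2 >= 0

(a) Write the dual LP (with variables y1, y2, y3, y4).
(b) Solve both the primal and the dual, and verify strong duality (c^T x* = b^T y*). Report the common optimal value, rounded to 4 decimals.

The standard primal-dual pair for 'max c^T x s.t. A x <= b, x >= 0' is:
  Dual:  min b^T y  s.t.  A^T y >= c,  y >= 0.

So the dual LP is:
  minimize  10y1 + 7y2 + 27y3 + 13y4
  subject to:
    y1 + y3 + y4 >= 2
    y2 + 4y3 + y4 >= 6
    y1, y2, y3, y4 >= 0

Solving the primal: x* = (8.3333, 4.6667).
  primal value c^T x* = 44.6667.
Solving the dual: y* = (0, 0, 1.3333, 0.6667).
  dual value b^T y* = 44.6667.
Strong duality: c^T x* = b^T y*. Confirmed.

44.6667


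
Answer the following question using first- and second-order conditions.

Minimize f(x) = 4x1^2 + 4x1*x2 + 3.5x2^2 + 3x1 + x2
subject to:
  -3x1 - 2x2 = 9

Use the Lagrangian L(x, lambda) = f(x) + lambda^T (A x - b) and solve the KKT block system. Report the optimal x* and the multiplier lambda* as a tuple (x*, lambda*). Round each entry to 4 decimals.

Form the Lagrangian:
  L(x, lambda) = (1/2) x^T Q x + c^T x + lambda^T (A x - b)
Stationarity (grad_x L = 0): Q x + c + A^T lambda = 0.
Primal feasibility: A x = b.

This gives the KKT block system:
  [ Q   A^T ] [ x     ]   [-c ]
  [ A    0  ] [ lambda ] = [ b ]

Solving the linear system:
  x*      = (-2.617, -0.5745)
  lambda* = (-6.7447)
  f(x*)   = 26.1383

x* = (-2.617, -0.5745), lambda* = (-6.7447)


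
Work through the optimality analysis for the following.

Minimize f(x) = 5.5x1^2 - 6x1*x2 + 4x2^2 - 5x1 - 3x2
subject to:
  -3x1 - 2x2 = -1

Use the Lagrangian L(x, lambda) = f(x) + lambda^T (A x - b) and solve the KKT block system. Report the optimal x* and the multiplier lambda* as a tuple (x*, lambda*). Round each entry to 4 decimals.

Form the Lagrangian:
  L(x, lambda) = (1/2) x^T Q x + c^T x + lambda^T (A x - b)
Stationarity (grad_x L = 0): Q x + c + A^T lambda = 0.
Primal feasibility: A x = b.

This gives the KKT block system:
  [ Q   A^T ] [ x     ]   [-c ]
  [ A    0  ] [ lambda ] = [ b ]

Solving the linear system:
  x*      = (0.2021, 0.1968)
  lambda* = (-1.3191)
  f(x*)   = -1.4601

x* = (0.2021, 0.1968), lambda* = (-1.3191)


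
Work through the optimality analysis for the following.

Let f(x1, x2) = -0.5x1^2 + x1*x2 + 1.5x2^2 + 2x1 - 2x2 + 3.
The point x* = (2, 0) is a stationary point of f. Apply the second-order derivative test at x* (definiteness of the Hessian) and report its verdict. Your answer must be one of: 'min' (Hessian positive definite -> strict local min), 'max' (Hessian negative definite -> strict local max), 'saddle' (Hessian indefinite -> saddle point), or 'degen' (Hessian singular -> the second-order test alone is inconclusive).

Compute the Hessian H = grad^2 f:
  H = [[-1, 1], [1, 3]]
Verify stationarity: grad f(x*) = H x* + g = (0, 0).
Eigenvalues of H: -1.2361, 3.2361.
Eigenvalues have mixed signs, so H is indefinite -> x* is a saddle point.

saddle


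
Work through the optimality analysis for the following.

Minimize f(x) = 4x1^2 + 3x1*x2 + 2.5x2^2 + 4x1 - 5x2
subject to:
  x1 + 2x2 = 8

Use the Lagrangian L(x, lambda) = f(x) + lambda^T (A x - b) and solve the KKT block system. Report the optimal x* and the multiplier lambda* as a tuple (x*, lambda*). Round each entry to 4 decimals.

Form the Lagrangian:
  L(x, lambda) = (1/2) x^T Q x + c^T x + lambda^T (A x - b)
Stationarity (grad_x L = 0): Q x + c + A^T lambda = 0.
Primal feasibility: A x = b.

This gives the KKT block system:
  [ Q   A^T ] [ x     ]   [-c ]
  [ A    0  ] [ lambda ] = [ b ]

Solving the linear system:
  x*      = (-1.36, 4.68)
  lambda* = (-7.16)
  f(x*)   = 14.22

x* = (-1.36, 4.68), lambda* = (-7.16)


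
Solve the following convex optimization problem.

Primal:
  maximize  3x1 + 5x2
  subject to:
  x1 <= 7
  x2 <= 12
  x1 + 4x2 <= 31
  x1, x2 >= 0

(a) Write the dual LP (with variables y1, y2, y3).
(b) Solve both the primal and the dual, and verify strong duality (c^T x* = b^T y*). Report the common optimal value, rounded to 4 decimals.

The standard primal-dual pair for 'max c^T x s.t. A x <= b, x >= 0' is:
  Dual:  min b^T y  s.t.  A^T y >= c,  y >= 0.

So the dual LP is:
  minimize  7y1 + 12y2 + 31y3
  subject to:
    y1 + y3 >= 3
    y2 + 4y3 >= 5
    y1, y2, y3 >= 0

Solving the primal: x* = (7, 6).
  primal value c^T x* = 51.
Solving the dual: y* = (1.75, 0, 1.25).
  dual value b^T y* = 51.
Strong duality: c^T x* = b^T y*. Confirmed.

51


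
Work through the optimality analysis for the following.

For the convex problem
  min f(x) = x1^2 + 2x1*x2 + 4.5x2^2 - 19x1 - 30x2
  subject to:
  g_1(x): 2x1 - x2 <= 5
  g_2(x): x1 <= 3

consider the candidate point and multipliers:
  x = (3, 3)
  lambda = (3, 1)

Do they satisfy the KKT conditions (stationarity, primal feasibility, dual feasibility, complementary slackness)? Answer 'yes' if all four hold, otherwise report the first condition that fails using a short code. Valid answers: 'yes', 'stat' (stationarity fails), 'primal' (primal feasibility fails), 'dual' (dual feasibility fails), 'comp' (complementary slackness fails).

Gradient of f: grad f(x) = Q x + c = (-7, 3)
Constraint values g_i(x) = a_i^T x - b_i:
  g_1((3, 3)) = -2
  g_2((3, 3)) = 0
Stationarity residual: grad f(x) + sum_i lambda_i a_i = (0, 0)
  -> stationarity OK
Primal feasibility (all g_i <= 0): OK
Dual feasibility (all lambda_i >= 0): OK
Complementary slackness (lambda_i * g_i(x) = 0 for all i): FAILS

Verdict: the first failing condition is complementary_slackness -> comp.

comp


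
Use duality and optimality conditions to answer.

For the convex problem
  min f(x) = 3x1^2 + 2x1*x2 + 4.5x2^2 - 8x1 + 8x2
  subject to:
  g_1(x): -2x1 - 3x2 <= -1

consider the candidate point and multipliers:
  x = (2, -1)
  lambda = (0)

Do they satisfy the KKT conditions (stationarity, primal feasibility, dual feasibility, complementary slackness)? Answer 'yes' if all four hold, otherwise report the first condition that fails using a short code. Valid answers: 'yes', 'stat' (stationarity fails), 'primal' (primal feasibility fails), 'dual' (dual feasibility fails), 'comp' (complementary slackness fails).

Gradient of f: grad f(x) = Q x + c = (2, 3)
Constraint values g_i(x) = a_i^T x - b_i:
  g_1((2, -1)) = 0
Stationarity residual: grad f(x) + sum_i lambda_i a_i = (2, 3)
  -> stationarity FAILS
Primal feasibility (all g_i <= 0): OK
Dual feasibility (all lambda_i >= 0): OK
Complementary slackness (lambda_i * g_i(x) = 0 for all i): OK

Verdict: the first failing condition is stationarity -> stat.

stat


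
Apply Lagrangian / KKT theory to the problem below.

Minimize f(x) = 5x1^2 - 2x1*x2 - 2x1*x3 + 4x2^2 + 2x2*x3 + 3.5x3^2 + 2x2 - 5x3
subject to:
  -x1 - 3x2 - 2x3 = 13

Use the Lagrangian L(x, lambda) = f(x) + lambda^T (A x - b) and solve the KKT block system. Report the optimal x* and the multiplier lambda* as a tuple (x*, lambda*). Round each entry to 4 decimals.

Form the Lagrangian:
  L(x, lambda) = (1/2) x^T Q x + c^T x + lambda^T (A x - b)
Stationarity (grad_x L = 0): Q x + c + A^T lambda = 0.
Primal feasibility: A x = b.

This gives the KKT block system:
  [ Q   A^T ] [ x     ]   [-c ]
  [ A    0  ] [ lambda ] = [ b ]

Solving the linear system:
  x*      = (-1.5658, -3.1848, -0.94)
  lambda* = (-7.4088)
  f(x*)   = 47.3222

x* = (-1.5658, -3.1848, -0.94), lambda* = (-7.4088)


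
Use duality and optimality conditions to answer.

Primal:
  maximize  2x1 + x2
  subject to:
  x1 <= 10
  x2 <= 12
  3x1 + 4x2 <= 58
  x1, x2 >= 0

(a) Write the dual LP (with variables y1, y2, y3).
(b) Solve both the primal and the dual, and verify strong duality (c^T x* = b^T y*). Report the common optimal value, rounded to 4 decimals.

The standard primal-dual pair for 'max c^T x s.t. A x <= b, x >= 0' is:
  Dual:  min b^T y  s.t.  A^T y >= c,  y >= 0.

So the dual LP is:
  minimize  10y1 + 12y2 + 58y3
  subject to:
    y1 + 3y3 >= 2
    y2 + 4y3 >= 1
    y1, y2, y3 >= 0

Solving the primal: x* = (10, 7).
  primal value c^T x* = 27.
Solving the dual: y* = (1.25, 0, 0.25).
  dual value b^T y* = 27.
Strong duality: c^T x* = b^T y*. Confirmed.

27


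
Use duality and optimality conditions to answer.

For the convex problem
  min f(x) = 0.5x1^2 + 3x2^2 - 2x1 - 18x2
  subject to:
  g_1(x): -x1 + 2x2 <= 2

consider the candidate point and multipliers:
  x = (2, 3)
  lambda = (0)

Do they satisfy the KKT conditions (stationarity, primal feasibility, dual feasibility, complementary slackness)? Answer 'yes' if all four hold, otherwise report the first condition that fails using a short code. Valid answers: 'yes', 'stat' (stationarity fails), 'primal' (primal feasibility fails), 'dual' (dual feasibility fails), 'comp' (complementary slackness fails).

Gradient of f: grad f(x) = Q x + c = (0, 0)
Constraint values g_i(x) = a_i^T x - b_i:
  g_1((2, 3)) = 2
Stationarity residual: grad f(x) + sum_i lambda_i a_i = (0, 0)
  -> stationarity OK
Primal feasibility (all g_i <= 0): FAILS
Dual feasibility (all lambda_i >= 0): OK
Complementary slackness (lambda_i * g_i(x) = 0 for all i): OK

Verdict: the first failing condition is primal_feasibility -> primal.

primal


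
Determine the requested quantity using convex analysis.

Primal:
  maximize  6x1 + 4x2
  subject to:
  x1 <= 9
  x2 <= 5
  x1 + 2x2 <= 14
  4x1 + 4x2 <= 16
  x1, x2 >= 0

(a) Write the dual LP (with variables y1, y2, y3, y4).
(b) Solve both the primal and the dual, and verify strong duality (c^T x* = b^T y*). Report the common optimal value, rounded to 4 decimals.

The standard primal-dual pair for 'max c^T x s.t. A x <= b, x >= 0' is:
  Dual:  min b^T y  s.t.  A^T y >= c,  y >= 0.

So the dual LP is:
  minimize  9y1 + 5y2 + 14y3 + 16y4
  subject to:
    y1 + y3 + 4y4 >= 6
    y2 + 2y3 + 4y4 >= 4
    y1, y2, y3, y4 >= 0

Solving the primal: x* = (4, 0).
  primal value c^T x* = 24.
Solving the dual: y* = (0, 0, 0, 1.5).
  dual value b^T y* = 24.
Strong duality: c^T x* = b^T y*. Confirmed.

24


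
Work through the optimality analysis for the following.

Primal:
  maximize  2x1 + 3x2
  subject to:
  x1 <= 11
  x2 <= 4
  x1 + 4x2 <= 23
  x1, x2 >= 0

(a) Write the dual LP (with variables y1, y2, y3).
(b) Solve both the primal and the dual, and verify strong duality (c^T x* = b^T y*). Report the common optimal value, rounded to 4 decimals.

The standard primal-dual pair for 'max c^T x s.t. A x <= b, x >= 0' is:
  Dual:  min b^T y  s.t.  A^T y >= c,  y >= 0.

So the dual LP is:
  minimize  11y1 + 4y2 + 23y3
  subject to:
    y1 + y3 >= 2
    y2 + 4y3 >= 3
    y1, y2, y3 >= 0

Solving the primal: x* = (11, 3).
  primal value c^T x* = 31.
Solving the dual: y* = (1.25, 0, 0.75).
  dual value b^T y* = 31.
Strong duality: c^T x* = b^T y*. Confirmed.

31


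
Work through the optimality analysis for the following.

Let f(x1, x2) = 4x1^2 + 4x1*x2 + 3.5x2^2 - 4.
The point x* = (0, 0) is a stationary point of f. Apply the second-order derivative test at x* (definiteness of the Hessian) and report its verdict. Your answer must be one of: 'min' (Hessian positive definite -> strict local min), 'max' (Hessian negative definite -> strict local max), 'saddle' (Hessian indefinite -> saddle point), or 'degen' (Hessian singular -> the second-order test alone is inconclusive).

Compute the Hessian H = grad^2 f:
  H = [[8, 4], [4, 7]]
Verify stationarity: grad f(x*) = H x* + g = (0, 0).
Eigenvalues of H: 3.4689, 11.5311.
Both eigenvalues > 0, so H is positive definite -> x* is a strict local min.

min


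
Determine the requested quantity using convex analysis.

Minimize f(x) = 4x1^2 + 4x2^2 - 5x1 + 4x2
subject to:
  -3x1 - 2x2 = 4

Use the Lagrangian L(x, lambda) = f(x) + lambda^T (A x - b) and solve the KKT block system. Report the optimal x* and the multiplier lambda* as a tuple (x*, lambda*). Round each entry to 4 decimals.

Form the Lagrangian:
  L(x, lambda) = (1/2) x^T Q x + c^T x + lambda^T (A x - b)
Stationarity (grad_x L = 0): Q x + c + A^T lambda = 0.
Primal feasibility: A x = b.

This gives the KKT block system:
  [ Q   A^T ] [ x     ]   [-c ]
  [ A    0  ] [ lambda ] = [ b ]

Solving the linear system:
  x*      = (-0.5, -1.25)
  lambda* = (-3)
  f(x*)   = 4.75

x* = (-0.5, -1.25), lambda* = (-3)


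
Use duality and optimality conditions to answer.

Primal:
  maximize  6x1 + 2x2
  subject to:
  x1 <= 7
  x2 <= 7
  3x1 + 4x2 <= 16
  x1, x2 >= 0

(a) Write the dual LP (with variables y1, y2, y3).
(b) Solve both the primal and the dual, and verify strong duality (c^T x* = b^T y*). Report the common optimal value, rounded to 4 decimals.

The standard primal-dual pair for 'max c^T x s.t. A x <= b, x >= 0' is:
  Dual:  min b^T y  s.t.  A^T y >= c,  y >= 0.

So the dual LP is:
  minimize  7y1 + 7y2 + 16y3
  subject to:
    y1 + 3y3 >= 6
    y2 + 4y3 >= 2
    y1, y2, y3 >= 0

Solving the primal: x* = (5.3333, 0).
  primal value c^T x* = 32.
Solving the dual: y* = (0, 0, 2).
  dual value b^T y* = 32.
Strong duality: c^T x* = b^T y*. Confirmed.

32


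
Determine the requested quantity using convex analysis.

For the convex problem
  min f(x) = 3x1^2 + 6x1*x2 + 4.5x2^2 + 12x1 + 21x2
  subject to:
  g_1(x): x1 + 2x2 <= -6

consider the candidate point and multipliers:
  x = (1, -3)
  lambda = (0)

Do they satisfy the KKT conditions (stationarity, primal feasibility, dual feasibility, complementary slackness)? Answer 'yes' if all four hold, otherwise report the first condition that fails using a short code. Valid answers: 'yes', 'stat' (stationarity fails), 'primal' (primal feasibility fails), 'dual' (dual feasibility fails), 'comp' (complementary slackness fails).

Gradient of f: grad f(x) = Q x + c = (0, 0)
Constraint values g_i(x) = a_i^T x - b_i:
  g_1((1, -3)) = 1
Stationarity residual: grad f(x) + sum_i lambda_i a_i = (0, 0)
  -> stationarity OK
Primal feasibility (all g_i <= 0): FAILS
Dual feasibility (all lambda_i >= 0): OK
Complementary slackness (lambda_i * g_i(x) = 0 for all i): OK

Verdict: the first failing condition is primal_feasibility -> primal.

primal


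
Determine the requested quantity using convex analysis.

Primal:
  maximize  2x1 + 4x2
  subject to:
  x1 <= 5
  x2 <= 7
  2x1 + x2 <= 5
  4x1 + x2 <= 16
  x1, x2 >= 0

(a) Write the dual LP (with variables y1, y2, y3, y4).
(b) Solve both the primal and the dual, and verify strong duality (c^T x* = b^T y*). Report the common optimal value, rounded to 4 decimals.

The standard primal-dual pair for 'max c^T x s.t. A x <= b, x >= 0' is:
  Dual:  min b^T y  s.t.  A^T y >= c,  y >= 0.

So the dual LP is:
  minimize  5y1 + 7y2 + 5y3 + 16y4
  subject to:
    y1 + 2y3 + 4y4 >= 2
    y2 + y3 + y4 >= 4
    y1, y2, y3, y4 >= 0

Solving the primal: x* = (0, 5).
  primal value c^T x* = 20.
Solving the dual: y* = (0, 0, 4, 0).
  dual value b^T y* = 20.
Strong duality: c^T x* = b^T y*. Confirmed.

20


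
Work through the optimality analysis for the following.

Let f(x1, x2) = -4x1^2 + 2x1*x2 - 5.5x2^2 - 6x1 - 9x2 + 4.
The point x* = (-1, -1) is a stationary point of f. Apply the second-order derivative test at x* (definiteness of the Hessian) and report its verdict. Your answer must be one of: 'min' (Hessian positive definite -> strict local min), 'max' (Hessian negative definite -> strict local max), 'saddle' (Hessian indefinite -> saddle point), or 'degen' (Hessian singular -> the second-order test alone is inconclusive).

Compute the Hessian H = grad^2 f:
  H = [[-8, 2], [2, -11]]
Verify stationarity: grad f(x*) = H x* + g = (0, 0).
Eigenvalues of H: -12, -7.
Both eigenvalues < 0, so H is negative definite -> x* is a strict local max.

max


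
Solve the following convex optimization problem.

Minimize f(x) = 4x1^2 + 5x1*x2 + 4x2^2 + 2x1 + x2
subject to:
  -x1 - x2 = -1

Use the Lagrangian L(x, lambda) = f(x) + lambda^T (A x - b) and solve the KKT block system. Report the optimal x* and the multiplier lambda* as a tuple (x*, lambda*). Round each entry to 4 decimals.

Form the Lagrangian:
  L(x, lambda) = (1/2) x^T Q x + c^T x + lambda^T (A x - b)
Stationarity (grad_x L = 0): Q x + c + A^T lambda = 0.
Primal feasibility: A x = b.

This gives the KKT block system:
  [ Q   A^T ] [ x     ]   [-c ]
  [ A    0  ] [ lambda ] = [ b ]

Solving the linear system:
  x*      = (0.3333, 0.6667)
  lambda* = (8)
  f(x*)   = 4.6667

x* = (0.3333, 0.6667), lambda* = (8)


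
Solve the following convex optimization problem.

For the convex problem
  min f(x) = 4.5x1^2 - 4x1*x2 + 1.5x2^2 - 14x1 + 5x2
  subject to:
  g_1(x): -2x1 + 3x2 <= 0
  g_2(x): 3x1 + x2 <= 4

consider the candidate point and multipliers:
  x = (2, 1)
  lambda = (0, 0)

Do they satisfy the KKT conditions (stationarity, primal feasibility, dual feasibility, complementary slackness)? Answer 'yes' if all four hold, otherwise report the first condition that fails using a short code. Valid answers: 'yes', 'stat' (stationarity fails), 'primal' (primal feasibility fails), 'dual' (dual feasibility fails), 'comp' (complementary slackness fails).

Gradient of f: grad f(x) = Q x + c = (0, 0)
Constraint values g_i(x) = a_i^T x - b_i:
  g_1((2, 1)) = -1
  g_2((2, 1)) = 3
Stationarity residual: grad f(x) + sum_i lambda_i a_i = (0, 0)
  -> stationarity OK
Primal feasibility (all g_i <= 0): FAILS
Dual feasibility (all lambda_i >= 0): OK
Complementary slackness (lambda_i * g_i(x) = 0 for all i): OK

Verdict: the first failing condition is primal_feasibility -> primal.

primal


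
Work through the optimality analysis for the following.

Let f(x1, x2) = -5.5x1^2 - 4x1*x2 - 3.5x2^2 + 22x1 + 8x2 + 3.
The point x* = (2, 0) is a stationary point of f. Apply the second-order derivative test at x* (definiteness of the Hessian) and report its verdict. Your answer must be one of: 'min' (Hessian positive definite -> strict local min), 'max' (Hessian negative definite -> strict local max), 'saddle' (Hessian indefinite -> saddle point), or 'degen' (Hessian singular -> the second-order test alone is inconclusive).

Compute the Hessian H = grad^2 f:
  H = [[-11, -4], [-4, -7]]
Verify stationarity: grad f(x*) = H x* + g = (0, 0).
Eigenvalues of H: -13.4721, -4.5279.
Both eigenvalues < 0, so H is negative definite -> x* is a strict local max.

max


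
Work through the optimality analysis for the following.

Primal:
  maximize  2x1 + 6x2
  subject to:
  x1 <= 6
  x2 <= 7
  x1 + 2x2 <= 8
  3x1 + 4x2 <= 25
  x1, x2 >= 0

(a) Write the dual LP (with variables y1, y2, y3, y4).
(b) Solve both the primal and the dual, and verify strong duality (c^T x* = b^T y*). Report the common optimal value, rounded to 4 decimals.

The standard primal-dual pair for 'max c^T x s.t. A x <= b, x >= 0' is:
  Dual:  min b^T y  s.t.  A^T y >= c,  y >= 0.

So the dual LP is:
  minimize  6y1 + 7y2 + 8y3 + 25y4
  subject to:
    y1 + y3 + 3y4 >= 2
    y2 + 2y3 + 4y4 >= 6
    y1, y2, y3, y4 >= 0

Solving the primal: x* = (0, 4).
  primal value c^T x* = 24.
Solving the dual: y* = (0, 0, 3, 0).
  dual value b^T y* = 24.
Strong duality: c^T x* = b^T y*. Confirmed.

24


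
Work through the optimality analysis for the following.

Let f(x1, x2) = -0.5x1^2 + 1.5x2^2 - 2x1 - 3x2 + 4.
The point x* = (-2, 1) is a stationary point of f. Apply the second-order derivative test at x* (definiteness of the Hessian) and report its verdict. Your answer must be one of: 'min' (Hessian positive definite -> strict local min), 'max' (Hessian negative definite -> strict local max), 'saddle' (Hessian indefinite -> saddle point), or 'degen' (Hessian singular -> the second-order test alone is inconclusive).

Compute the Hessian H = grad^2 f:
  H = [[-1, 0], [0, 3]]
Verify stationarity: grad f(x*) = H x* + g = (0, 0).
Eigenvalues of H: -1, 3.
Eigenvalues have mixed signs, so H is indefinite -> x* is a saddle point.

saddle


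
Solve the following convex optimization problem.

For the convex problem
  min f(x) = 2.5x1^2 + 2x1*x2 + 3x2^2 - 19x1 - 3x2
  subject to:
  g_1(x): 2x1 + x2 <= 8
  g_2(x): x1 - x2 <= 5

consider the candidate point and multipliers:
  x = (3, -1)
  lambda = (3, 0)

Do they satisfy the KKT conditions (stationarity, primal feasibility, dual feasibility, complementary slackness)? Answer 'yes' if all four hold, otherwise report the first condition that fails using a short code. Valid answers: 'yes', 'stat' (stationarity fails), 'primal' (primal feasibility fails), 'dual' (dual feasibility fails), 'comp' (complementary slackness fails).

Gradient of f: grad f(x) = Q x + c = (-6, -3)
Constraint values g_i(x) = a_i^T x - b_i:
  g_1((3, -1)) = -3
  g_2((3, -1)) = -1
Stationarity residual: grad f(x) + sum_i lambda_i a_i = (0, 0)
  -> stationarity OK
Primal feasibility (all g_i <= 0): OK
Dual feasibility (all lambda_i >= 0): OK
Complementary slackness (lambda_i * g_i(x) = 0 for all i): FAILS

Verdict: the first failing condition is complementary_slackness -> comp.

comp


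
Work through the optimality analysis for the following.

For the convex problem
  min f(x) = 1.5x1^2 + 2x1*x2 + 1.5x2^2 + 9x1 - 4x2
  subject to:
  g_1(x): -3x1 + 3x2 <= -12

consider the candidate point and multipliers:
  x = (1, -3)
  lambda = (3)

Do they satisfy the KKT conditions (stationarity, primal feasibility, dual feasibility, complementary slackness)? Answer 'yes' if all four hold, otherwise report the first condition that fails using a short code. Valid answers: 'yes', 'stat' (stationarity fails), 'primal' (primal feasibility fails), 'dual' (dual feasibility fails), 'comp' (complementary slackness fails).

Gradient of f: grad f(x) = Q x + c = (6, -11)
Constraint values g_i(x) = a_i^T x - b_i:
  g_1((1, -3)) = 0
Stationarity residual: grad f(x) + sum_i lambda_i a_i = (-3, -2)
  -> stationarity FAILS
Primal feasibility (all g_i <= 0): OK
Dual feasibility (all lambda_i >= 0): OK
Complementary slackness (lambda_i * g_i(x) = 0 for all i): OK

Verdict: the first failing condition is stationarity -> stat.

stat


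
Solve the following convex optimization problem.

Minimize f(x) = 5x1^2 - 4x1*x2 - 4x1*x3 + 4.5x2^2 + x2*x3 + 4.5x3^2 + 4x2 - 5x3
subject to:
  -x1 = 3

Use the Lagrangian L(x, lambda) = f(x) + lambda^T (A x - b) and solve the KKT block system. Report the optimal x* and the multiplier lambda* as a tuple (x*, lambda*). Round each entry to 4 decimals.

Form the Lagrangian:
  L(x, lambda) = (1/2) x^T Q x + c^T x + lambda^T (A x - b)
Stationarity (grad_x L = 0): Q x + c + A^T lambda = 0.
Primal feasibility: A x = b.

This gives the KKT block system:
  [ Q   A^T ] [ x     ]   [-c ]
  [ A    0  ] [ lambda ] = [ b ]

Solving the linear system:
  x*      = (-3, -1.7125, -0.5875)
  lambda* = (-20.8)
  f(x*)   = 29.2437

x* = (-3, -1.7125, -0.5875), lambda* = (-20.8)


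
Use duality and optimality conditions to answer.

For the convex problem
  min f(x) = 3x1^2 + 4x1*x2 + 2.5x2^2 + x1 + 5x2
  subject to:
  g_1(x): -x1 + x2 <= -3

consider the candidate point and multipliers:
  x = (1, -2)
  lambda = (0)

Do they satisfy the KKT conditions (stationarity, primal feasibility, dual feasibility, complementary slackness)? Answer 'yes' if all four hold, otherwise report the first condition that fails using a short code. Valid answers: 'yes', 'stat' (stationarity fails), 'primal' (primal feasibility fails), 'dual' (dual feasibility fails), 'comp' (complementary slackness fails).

Gradient of f: grad f(x) = Q x + c = (-1, -1)
Constraint values g_i(x) = a_i^T x - b_i:
  g_1((1, -2)) = 0
Stationarity residual: grad f(x) + sum_i lambda_i a_i = (-1, -1)
  -> stationarity FAILS
Primal feasibility (all g_i <= 0): OK
Dual feasibility (all lambda_i >= 0): OK
Complementary slackness (lambda_i * g_i(x) = 0 for all i): OK

Verdict: the first failing condition is stationarity -> stat.

stat


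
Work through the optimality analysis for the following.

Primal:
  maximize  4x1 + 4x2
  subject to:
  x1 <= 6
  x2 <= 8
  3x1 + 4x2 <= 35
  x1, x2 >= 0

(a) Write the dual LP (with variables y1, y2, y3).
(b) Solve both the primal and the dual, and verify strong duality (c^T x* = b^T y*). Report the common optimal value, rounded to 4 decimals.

The standard primal-dual pair for 'max c^T x s.t. A x <= b, x >= 0' is:
  Dual:  min b^T y  s.t.  A^T y >= c,  y >= 0.

So the dual LP is:
  minimize  6y1 + 8y2 + 35y3
  subject to:
    y1 + 3y3 >= 4
    y2 + 4y3 >= 4
    y1, y2, y3 >= 0

Solving the primal: x* = (6, 4.25).
  primal value c^T x* = 41.
Solving the dual: y* = (1, 0, 1).
  dual value b^T y* = 41.
Strong duality: c^T x* = b^T y*. Confirmed.

41


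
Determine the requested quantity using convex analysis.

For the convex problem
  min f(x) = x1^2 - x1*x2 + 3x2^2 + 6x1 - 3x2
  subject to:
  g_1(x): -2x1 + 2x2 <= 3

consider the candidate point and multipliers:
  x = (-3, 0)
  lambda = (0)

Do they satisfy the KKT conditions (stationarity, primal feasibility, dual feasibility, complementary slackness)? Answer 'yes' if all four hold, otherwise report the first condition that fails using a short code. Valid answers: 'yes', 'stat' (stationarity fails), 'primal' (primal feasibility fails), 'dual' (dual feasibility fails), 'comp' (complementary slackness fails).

Gradient of f: grad f(x) = Q x + c = (0, 0)
Constraint values g_i(x) = a_i^T x - b_i:
  g_1((-3, 0)) = 3
Stationarity residual: grad f(x) + sum_i lambda_i a_i = (0, 0)
  -> stationarity OK
Primal feasibility (all g_i <= 0): FAILS
Dual feasibility (all lambda_i >= 0): OK
Complementary slackness (lambda_i * g_i(x) = 0 for all i): OK

Verdict: the first failing condition is primal_feasibility -> primal.

primal


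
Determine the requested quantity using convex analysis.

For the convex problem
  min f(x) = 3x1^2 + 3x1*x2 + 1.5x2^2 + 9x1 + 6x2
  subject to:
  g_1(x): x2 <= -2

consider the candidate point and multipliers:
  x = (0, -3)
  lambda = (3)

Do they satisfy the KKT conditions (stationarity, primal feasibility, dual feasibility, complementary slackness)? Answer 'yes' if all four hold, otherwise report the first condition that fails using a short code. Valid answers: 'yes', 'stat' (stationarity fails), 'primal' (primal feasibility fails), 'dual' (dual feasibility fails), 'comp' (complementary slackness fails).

Gradient of f: grad f(x) = Q x + c = (0, -3)
Constraint values g_i(x) = a_i^T x - b_i:
  g_1((0, -3)) = -1
Stationarity residual: grad f(x) + sum_i lambda_i a_i = (0, 0)
  -> stationarity OK
Primal feasibility (all g_i <= 0): OK
Dual feasibility (all lambda_i >= 0): OK
Complementary slackness (lambda_i * g_i(x) = 0 for all i): FAILS

Verdict: the first failing condition is complementary_slackness -> comp.

comp


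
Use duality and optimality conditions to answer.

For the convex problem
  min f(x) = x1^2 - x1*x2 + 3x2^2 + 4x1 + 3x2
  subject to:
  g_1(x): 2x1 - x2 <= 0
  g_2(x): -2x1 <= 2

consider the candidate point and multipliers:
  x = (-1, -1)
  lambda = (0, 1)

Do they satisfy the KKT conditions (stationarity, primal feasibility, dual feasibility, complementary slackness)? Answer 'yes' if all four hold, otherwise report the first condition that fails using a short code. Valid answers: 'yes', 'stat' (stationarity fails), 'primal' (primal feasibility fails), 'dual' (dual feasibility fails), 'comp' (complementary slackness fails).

Gradient of f: grad f(x) = Q x + c = (3, -2)
Constraint values g_i(x) = a_i^T x - b_i:
  g_1((-1, -1)) = -1
  g_2((-1, -1)) = 0
Stationarity residual: grad f(x) + sum_i lambda_i a_i = (1, -2)
  -> stationarity FAILS
Primal feasibility (all g_i <= 0): OK
Dual feasibility (all lambda_i >= 0): OK
Complementary slackness (lambda_i * g_i(x) = 0 for all i): OK

Verdict: the first failing condition is stationarity -> stat.

stat


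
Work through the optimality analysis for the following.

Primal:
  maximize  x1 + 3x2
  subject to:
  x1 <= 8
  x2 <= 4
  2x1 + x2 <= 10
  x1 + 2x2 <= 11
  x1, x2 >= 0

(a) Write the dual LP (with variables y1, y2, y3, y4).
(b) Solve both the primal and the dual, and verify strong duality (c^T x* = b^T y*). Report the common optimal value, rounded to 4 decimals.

The standard primal-dual pair for 'max c^T x s.t. A x <= b, x >= 0' is:
  Dual:  min b^T y  s.t.  A^T y >= c,  y >= 0.

So the dual LP is:
  minimize  8y1 + 4y2 + 10y3 + 11y4
  subject to:
    y1 + 2y3 + y4 >= 1
    y2 + y3 + 2y4 >= 3
    y1, y2, y3, y4 >= 0

Solving the primal: x* = (3, 4).
  primal value c^T x* = 15.
Solving the dual: y* = (0, 2.5, 0.5, 0).
  dual value b^T y* = 15.
Strong duality: c^T x* = b^T y*. Confirmed.

15


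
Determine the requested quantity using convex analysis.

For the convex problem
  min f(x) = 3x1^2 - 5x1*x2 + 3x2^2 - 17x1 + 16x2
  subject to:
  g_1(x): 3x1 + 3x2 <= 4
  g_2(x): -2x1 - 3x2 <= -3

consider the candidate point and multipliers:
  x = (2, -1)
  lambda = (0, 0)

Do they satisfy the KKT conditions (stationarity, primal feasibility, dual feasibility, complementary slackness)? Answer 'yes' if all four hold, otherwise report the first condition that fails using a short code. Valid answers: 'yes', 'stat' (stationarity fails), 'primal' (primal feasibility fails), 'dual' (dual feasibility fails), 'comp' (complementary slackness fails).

Gradient of f: grad f(x) = Q x + c = (0, 0)
Constraint values g_i(x) = a_i^T x - b_i:
  g_1((2, -1)) = -1
  g_2((2, -1)) = 2
Stationarity residual: grad f(x) + sum_i lambda_i a_i = (0, 0)
  -> stationarity OK
Primal feasibility (all g_i <= 0): FAILS
Dual feasibility (all lambda_i >= 0): OK
Complementary slackness (lambda_i * g_i(x) = 0 for all i): OK

Verdict: the first failing condition is primal_feasibility -> primal.

primal


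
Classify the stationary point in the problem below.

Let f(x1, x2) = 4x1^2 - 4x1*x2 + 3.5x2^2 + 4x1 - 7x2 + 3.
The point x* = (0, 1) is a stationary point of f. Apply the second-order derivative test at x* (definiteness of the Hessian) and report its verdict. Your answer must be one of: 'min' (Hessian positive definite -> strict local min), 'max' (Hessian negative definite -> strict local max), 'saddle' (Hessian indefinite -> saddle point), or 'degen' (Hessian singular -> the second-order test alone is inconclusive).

Compute the Hessian H = grad^2 f:
  H = [[8, -4], [-4, 7]]
Verify stationarity: grad f(x*) = H x* + g = (0, 0).
Eigenvalues of H: 3.4689, 11.5311.
Both eigenvalues > 0, so H is positive definite -> x* is a strict local min.

min


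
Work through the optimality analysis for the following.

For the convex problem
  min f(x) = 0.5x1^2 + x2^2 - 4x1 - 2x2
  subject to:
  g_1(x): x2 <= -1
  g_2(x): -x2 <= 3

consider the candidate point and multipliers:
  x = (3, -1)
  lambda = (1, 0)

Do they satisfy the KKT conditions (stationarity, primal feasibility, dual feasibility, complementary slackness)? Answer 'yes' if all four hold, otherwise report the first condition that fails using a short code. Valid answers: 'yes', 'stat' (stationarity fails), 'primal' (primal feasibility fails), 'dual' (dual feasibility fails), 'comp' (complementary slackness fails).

Gradient of f: grad f(x) = Q x + c = (-1, -4)
Constraint values g_i(x) = a_i^T x - b_i:
  g_1((3, -1)) = 0
  g_2((3, -1)) = -2
Stationarity residual: grad f(x) + sum_i lambda_i a_i = (-1, -3)
  -> stationarity FAILS
Primal feasibility (all g_i <= 0): OK
Dual feasibility (all lambda_i >= 0): OK
Complementary slackness (lambda_i * g_i(x) = 0 for all i): OK

Verdict: the first failing condition is stationarity -> stat.

stat
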